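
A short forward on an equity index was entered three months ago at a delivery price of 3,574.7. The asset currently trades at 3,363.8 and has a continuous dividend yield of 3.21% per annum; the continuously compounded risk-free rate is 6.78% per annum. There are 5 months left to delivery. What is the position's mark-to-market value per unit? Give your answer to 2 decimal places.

156.02

Current fair forward for the remaining 5 months: F = S·e^((r − q)·T), (r − q) = 0.0678 − 0.0321 = 0.0357
F = 3363.8 · e^(0.0357 × 5/12) = 3363.8 × 1.01498618 = 3414.2105
Value of long forward = (F − K)·e^(−rT) = (3414.2105 − 3574.7) · e^(−0.0678·5/12)
= -160.4895 × 0.97214530 = -156.02
Short position value = −(long value) = 156.02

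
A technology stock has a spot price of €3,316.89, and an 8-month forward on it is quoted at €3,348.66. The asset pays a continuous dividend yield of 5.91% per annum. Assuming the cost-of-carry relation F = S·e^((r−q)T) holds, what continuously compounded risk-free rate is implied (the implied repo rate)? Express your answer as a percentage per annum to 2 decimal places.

7.34%

From F = S·e^((r−q)T): (r − q) = ln(F/S)/T
ln(3348.66/3316.89) = ln(1.009578) = 0.009532
(r − q) = 0.009532 / (8/12) = 0.014298
r = ln(F/S)/T + q = 0.014298 + 0.0591 = 0.073398
r = 7.34%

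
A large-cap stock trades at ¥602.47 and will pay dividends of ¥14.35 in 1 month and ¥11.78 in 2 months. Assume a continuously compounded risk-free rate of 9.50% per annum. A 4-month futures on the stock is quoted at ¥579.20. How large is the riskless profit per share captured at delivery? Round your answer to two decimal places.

PV(dividends) I = 14.35·e^(−0.0950·1/12) + 11.78·e^(−0.0950·2/12) = 25.8318
Fair futures F* = (S − I)·e^(rT) = (602.47 − 25.8318)·e^0.031667 = 576.6382 × 1.032174 = 595.1910
Market ¥579.20 < fair 595.1910: forward underpriced → reverse cash-and-carry (short the stock, invest proceeds at r, pay the dividends, go long the forward).
Profit at T = |F_mkt − F*| = |579.20 − 595.1910| = ¥15.99 per share

¥15.99 per share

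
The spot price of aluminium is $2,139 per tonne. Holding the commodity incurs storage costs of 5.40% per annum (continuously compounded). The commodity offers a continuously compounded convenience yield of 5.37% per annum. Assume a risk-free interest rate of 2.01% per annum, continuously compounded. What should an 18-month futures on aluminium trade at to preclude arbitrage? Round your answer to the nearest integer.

$2,205 per tonne

Net carry = r + u − y = 0.0201 + 0.0540 − 0.0537 = 0.0204
F = S·e^((r+u−y)T) = 2139 · e^(0.0204 × 18/12) = 2139 · e^0.030600
= 2139 × 1.031073 = $2,205 per tonne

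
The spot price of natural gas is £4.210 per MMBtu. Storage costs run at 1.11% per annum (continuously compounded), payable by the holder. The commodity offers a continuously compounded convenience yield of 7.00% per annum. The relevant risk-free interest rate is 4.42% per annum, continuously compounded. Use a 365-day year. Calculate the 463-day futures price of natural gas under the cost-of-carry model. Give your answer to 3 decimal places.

Net carry = r + u − y = 0.0442 + 0.0111 − 0.0700 = -0.0147
F = S·e^((r+u−y)T) = 4.210 · e^(-0.0147 × 463/365) = 4.210 · e^-0.018647
= 4.210 × 0.981526 = £4.132 per MMBtu

£4.132 per MMBtu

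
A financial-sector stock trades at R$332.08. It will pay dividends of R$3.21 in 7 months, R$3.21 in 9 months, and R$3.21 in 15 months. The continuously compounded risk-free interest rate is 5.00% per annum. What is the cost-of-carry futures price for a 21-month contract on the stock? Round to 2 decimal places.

R$352.38

PV(dividends) I = 3.21·e^(−0.0500·7/12) + 3.21·e^(−0.0500·9/12) + 3.21·e^(−0.0500·15/12)
I = 3.1177 + 3.0919 + 3.0155 = 9.2251
F = (S − I)·e^(rT) = (332.08 − 9.2251) · e^(0.0500·21/12)
= 322.8549 · e^0.087500 = 322.8549 × 1.091442 = R$352.38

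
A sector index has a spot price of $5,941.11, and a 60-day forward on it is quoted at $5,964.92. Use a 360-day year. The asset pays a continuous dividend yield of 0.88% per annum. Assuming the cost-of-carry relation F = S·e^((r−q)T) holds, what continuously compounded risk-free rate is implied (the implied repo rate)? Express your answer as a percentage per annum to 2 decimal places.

From F = S·e^((r−q)T): (r − q) = ln(F/S)/T
ln(5964.92/5941.11) = ln(1.004008) = 0.004000
(r − q) = 0.004000 / (60/360) = 0.024000
r = ln(F/S)/T + q = 0.024000 + 0.0088 = 0.032800
r = 3.28%

3.28%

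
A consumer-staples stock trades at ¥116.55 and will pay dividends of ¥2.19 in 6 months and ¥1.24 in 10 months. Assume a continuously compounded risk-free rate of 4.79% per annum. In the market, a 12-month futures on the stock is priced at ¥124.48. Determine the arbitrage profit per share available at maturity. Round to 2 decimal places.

PV(dividends) I = 2.19·e^(−0.0479·6/12) + 1.24·e^(−0.0479·10/12) = 3.3297
Fair futures F* = (S − I)·e^(rT) = (116.55 − 3.3297)·e^0.047900 = 113.2203 × 1.049066 = 118.7756
Market ¥124.48 > fair 118.7756: forward overpriced → cash-and-carry (borrow at r, buy the stock and collect the dividends, short the forward).
Profit at T = |F_mkt − F*| = |124.48 − 118.7756| = ¥5.70 per share

¥5.70 per share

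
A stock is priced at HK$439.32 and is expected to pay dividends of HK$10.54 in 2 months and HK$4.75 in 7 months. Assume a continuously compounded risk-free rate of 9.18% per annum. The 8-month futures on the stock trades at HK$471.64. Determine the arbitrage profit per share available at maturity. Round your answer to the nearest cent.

HK$20.42 per share

PV(dividends) I = 10.54·e^(−0.0918·2/12) + 4.75·e^(−0.0918·7/12) = 14.8823
Fair futures F* = (S − I)·e^(rT) = (439.32 − 14.8823)·e^0.061200 = 424.4377 × 1.063112 = 451.2248
Market HK$471.64 > fair 451.2248: forward overpriced → cash-and-carry (borrow at r, buy the stock and collect the dividends, short the forward).
Profit at T = |F_mkt − F*| = |471.64 − 451.2248| = HK$20.42 per share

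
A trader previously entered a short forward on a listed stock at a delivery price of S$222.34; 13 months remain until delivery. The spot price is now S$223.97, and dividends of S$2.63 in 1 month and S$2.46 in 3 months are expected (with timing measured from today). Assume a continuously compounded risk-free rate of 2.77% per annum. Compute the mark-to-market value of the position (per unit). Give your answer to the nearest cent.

PV(remaining dividends) I = 2.63·e^(−0.0277·1/12) + 2.46·e^(−0.0277·3/12) = 5.0670
Current forward F = (S − I)·e^(rT) = (223.97 − 5.0670)·e^(0.0277·13/12) = 218.9030 × 1.030463 = 225.5714
Value (long) = (F − K)·e^(−rT) = (225.5714 − 222.34) × 0.970437 = 3.1359
Short position value = −(long value) = -S$3.14

-S$3.14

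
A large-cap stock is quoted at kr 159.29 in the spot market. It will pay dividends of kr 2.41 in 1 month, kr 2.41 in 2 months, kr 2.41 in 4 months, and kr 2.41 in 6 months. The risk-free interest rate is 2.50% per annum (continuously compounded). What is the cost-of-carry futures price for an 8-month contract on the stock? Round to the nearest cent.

kr 152.23

PV(dividends) I = 2.41·e^(−0.0250·1/12) + 2.41·e^(−0.0250·2/12) + 2.41·e^(−0.0250·4/12) + 2.41·e^(−0.0250·6/12)
I = 2.4050 + 2.4000 + 2.3900 + 2.3801 = 9.5751
F = (S − I)·e^(rT) = (159.29 − 9.5751) · e^(0.0250·8/12)
= 149.7149 · e^0.016667 = 149.7149 × 1.016807 = kr 152.23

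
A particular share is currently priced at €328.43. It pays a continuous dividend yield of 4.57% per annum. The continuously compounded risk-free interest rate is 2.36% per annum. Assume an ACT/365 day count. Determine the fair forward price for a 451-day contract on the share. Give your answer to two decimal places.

F = S·e^((r − q)T) = 328.43 · e^((0.0236 − 0.0457) × 451/365)
= 328.43 · e^-0.027307 = 328.43 × 0.973062
F = €319.58

€319.58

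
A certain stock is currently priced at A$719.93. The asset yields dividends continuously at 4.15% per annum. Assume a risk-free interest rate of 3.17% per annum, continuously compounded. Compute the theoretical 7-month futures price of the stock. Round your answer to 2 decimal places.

F = S·e^((r − q)T) = 719.93 · e^((0.0317 − 0.0415) × 7/12)
= 719.93 · e^-0.005717 = 719.93 × 0.994299
F = A$715.83

A$715.83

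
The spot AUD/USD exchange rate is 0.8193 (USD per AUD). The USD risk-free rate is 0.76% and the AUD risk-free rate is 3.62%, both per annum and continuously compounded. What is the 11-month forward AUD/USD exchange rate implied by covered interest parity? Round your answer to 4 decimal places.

F = S·e^((r_USD − r_AUD)T) = 0.8193 · e^((0.0076 − 0.0362) × 11/12)
= 0.8193 · e^-0.026217 = 0.8193 × 0.974124
F = 0.7981 USD per AUD

0.7981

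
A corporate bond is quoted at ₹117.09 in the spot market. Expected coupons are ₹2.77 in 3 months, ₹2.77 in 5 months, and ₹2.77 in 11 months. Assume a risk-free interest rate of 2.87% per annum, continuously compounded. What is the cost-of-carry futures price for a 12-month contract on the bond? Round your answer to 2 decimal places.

₹112.08

PV(coupons) I = 2.77·e^(−0.0287·3/12) + 2.77·e^(−0.0287·5/12) + 2.77·e^(−0.0287·11/12)
I = 2.7502 + 2.7371 + 2.6981 = 8.1854
F = (S − I)·e^(rT) = (117.09 − 8.1854) · e^(0.0287·12/12)
= 108.9046 · e^0.028700 = 108.9046 × 1.029116 = ₹112.08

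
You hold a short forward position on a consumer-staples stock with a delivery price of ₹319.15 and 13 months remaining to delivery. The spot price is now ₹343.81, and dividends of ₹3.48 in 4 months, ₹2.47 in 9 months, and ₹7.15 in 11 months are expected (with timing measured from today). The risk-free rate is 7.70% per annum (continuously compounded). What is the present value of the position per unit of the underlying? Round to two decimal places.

PV(remaining dividends) I = 3.48·e^(−0.0770·4/12) + 2.47·e^(−0.0770·9/12) + 7.15·e^(−0.0770·11/12) = 12.3859
Current forward F = (S − I)·e^(rT) = (343.81 − 12.3859)·e^(0.0770·13/12) = 331.4241 × 1.086995 = 360.2563
Value (long) = (F − K)·e^(−rT) = (360.2563 − 319.15) × 0.919968 = 37.8165
Short position value = −(long value) = -₹37.82

-₹37.82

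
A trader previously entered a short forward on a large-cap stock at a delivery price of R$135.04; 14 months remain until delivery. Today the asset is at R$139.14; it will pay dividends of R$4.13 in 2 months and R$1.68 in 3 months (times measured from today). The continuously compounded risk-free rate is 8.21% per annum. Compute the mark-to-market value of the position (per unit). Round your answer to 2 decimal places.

-R$10.71

PV(remaining dividends) I = 4.13·e^(−0.0821·2/12) + 1.68·e^(−0.0821·3/12) = 5.7197
Current forward F = (S − I)·e^(rT) = (139.14 − 5.7197)·e^(0.0821·14/12) = 133.4203 × 1.100521 = 146.8318
Value (long) = (F − K)·e^(−rT) = (146.8318 − 135.04) × 0.908661 = 10.7147
Short position value = −(long value) = -R$10.71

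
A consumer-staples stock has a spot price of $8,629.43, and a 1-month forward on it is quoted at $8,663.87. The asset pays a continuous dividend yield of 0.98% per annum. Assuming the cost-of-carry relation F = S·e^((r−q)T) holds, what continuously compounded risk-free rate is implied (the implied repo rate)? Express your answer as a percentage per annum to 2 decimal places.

5.76%

From F = S·e^((r−q)T): (r − q) = ln(F/S)/T
ln(8663.87/8629.43) = ln(1.003991) = 0.003983
(r − q) = 0.003983 / (1/12) = 0.047796
r = ln(F/S)/T + q = 0.047796 + 0.0098 = 0.057596
r = 5.76%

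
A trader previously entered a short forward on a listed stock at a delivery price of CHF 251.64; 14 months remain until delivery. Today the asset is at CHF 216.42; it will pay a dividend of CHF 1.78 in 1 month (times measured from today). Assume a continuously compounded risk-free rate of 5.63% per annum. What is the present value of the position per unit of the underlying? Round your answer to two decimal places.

CHF 20.99

PV(remaining dividends) I = 1.78·e^(−0.0563·1/12) = 1.7717
Current forward F = (S − I)·e^(rT) = (216.42 − 1.7717)·e^(0.0563·14/12) = 214.6483 × 1.067888 = 229.2203
Value (long) = (F − K)·e^(−rT) = (229.2203 − 251.64) × 0.936427 = -20.9944
Short position value = −(long value) = CHF 20.99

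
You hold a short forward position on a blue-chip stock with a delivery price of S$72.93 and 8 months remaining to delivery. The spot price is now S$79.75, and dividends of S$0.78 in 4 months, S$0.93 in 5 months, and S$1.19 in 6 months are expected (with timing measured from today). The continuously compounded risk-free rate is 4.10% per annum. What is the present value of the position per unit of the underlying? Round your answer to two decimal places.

PV(remaining dividends) I = 0.78·e^(−0.0410·4/12) + 0.93·e^(−0.0410·5/12) + 1.19·e^(−0.0410·6/12) = 2.8495
Current forward F = (S − I)·e^(rT) = (79.75 − 2.8495)·e^(0.0410·8/12) = 76.9005 × 1.027710 = 79.0314
Value (long) = (F − K)·e^(−rT) = (79.0314 − 72.93) × 0.973037 = 5.9369
Short position value = −(long value) = -S$5.94

-S$5.94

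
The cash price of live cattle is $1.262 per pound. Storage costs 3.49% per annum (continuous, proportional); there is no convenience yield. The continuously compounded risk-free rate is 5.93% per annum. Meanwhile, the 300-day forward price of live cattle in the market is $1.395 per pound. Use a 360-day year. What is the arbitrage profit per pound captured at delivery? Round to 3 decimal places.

Fair forward: F* = S·e^(carry·T), with carry = (r + u) = 0.0593 + 0.0349 = 0.0942
F* = 1.262 · e^(0.0942 × 300/360) = 1.262 · e^0.078500 = 1.262 × 1.081663 = $1.3651
Market $1.395 > fair $1.3651: forward overpriced → cash-and-carry (buy spot, short the forward).
At maturity, profit = |F_mkt − F*| = |1.395 − 1.3651| = $0.030 per pound

$0.030 per pound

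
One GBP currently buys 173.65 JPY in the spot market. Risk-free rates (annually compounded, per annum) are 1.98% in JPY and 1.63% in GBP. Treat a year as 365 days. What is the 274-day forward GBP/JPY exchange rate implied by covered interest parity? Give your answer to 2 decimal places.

By covered interest parity, F = S · (1+r_JPY)^T / (1+r_GBP)^T
= 173.65 × 1.014827 / 1.012211 = 173.65 × 1.002584
F = 174.10 JPY per GBP

174.10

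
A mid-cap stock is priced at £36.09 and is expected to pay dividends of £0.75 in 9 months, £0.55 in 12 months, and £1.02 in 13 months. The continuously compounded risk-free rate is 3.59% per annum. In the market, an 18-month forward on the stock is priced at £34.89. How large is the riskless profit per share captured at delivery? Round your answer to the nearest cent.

PV(dividends) I = 0.75·e^(−0.0359·9/12) + 0.55·e^(−0.0359·12/12) + 1.02·e^(−0.0359·13/12) = 2.2418
Fair forward F* = (S − I)·e^(rT) = (36.09 − 2.2418)·e^0.053850 = 33.8482 × 1.055326 = 35.7209
Market £34.89 < fair 35.7209: forward underpriced → reverse cash-and-carry (short the stock, invest proceeds at r, pay the dividends, go long the forward).
Profit at T = |F_mkt − F*| = |34.89 − 35.7209| = £0.83 per share

£0.83 per share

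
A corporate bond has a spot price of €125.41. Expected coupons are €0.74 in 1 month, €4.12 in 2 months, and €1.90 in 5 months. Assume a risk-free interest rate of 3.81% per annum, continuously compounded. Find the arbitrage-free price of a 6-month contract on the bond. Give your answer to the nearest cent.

PV(coupons) I = 0.74·e^(−0.0381·1/12) + 4.12·e^(−0.0381·2/12) + 1.90·e^(−0.0381·5/12)
I = 0.7377 + 4.0939 + 1.8701 = 6.7017
F = (S − I)·e^(rT) = (125.41 − 6.7017) · e^(0.0381·6/12)
= 118.7083 · e^0.019050 = 118.7083 × 1.019233 = €120.99

€120.99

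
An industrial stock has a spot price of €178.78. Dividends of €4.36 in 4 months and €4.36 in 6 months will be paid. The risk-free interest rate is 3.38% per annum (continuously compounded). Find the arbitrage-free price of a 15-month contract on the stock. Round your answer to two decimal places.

€177.53

PV(dividends) I = 4.36·e^(−0.0338·4/12) + 4.36·e^(−0.0338·6/12)
I = 4.3112 + 4.2869 = 8.5981
F = (S − I)·e^(rT) = (178.78 − 8.5981) · e^(0.0338·15/12)
= 170.1819 · e^0.042250 = 170.1819 × 1.043155 = €177.53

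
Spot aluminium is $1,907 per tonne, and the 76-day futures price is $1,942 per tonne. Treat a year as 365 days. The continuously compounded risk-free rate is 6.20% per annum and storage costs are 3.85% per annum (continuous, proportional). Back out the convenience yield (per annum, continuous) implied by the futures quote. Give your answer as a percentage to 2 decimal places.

F = S·e^((r+u−y)T) ⇒ (r+u−y) = ln(F/S)/T
ln(1942/1907) = 0.018187; /T ⇒ 0.087345
y = r + u − ln(F/S)/T = 0.0620 + 0.0385 − 0.087345 = 0.013155
y = 1.32%

1.32%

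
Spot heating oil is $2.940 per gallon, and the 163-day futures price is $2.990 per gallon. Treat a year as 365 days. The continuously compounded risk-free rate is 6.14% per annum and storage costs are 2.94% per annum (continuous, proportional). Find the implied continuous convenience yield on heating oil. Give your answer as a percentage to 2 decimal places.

5.30%

F = S·e^((r+u−y)T) ⇒ (r+u−y) = ln(F/S)/T
ln(2.990/2.940) = 0.016864; /T ⇒ 0.037763
y = r + u − ln(F/S)/T = 0.0614 + 0.0294 − 0.037763 = 0.053037
y = 5.30%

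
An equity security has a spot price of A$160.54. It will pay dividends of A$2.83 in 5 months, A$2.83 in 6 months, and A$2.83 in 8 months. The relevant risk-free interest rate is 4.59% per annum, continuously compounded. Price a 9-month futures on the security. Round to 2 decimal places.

A$157.59

PV(dividends) I = 2.83·e^(−0.0459·5/12) + 2.83·e^(−0.0459·6/12) + 2.83·e^(−0.0459·8/12)
I = 2.7764 + 2.7658 + 2.7447 = 8.2869
F = (S − I)·e^(rT) = (160.54 − 8.2869) · e^(0.0459·9/12)
= 152.2531 · e^0.034425 = 152.2531 × 1.035024 = A$157.59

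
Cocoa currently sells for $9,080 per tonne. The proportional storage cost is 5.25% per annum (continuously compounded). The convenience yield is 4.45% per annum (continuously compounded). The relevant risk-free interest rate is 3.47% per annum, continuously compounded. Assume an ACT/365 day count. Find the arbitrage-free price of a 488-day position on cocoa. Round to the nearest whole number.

$9,613 per tonne

Net carry = r + u − y = 0.0347 + 0.0525 − 0.0445 = 0.0427
F = S·e^((r+u−y)T) = 9080 · e^(0.0427 × 488/365) = 9080 · e^0.057089
= 9080 × 1.058750 = $9,613 per tonne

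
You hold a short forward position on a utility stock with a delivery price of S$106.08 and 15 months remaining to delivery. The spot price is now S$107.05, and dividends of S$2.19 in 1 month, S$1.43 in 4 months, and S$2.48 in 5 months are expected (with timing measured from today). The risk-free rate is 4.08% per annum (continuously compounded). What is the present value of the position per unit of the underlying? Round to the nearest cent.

PV(remaining dividends) I = 2.19·e^(−0.0408·1/12) + 1.43·e^(−0.0408·4/12) + 2.48·e^(−0.0408·5/12) = 6.0314
Current forward F = (S − I)·e^(rT) = (107.05 − 6.0314)·e^(0.0408·15/12) = 101.0186 × 1.052323 = 106.3042
Value (long) = (F − K)·e^(−rT) = (106.3042 − 106.08) × 0.950279 = 0.2131
Short position value = −(long value) = -S$0.21

-S$0.21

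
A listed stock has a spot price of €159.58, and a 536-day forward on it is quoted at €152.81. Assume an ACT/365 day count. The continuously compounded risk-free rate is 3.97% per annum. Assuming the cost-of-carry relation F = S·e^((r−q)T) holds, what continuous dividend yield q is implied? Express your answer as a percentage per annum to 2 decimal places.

From F = S·e^((r−q)T): (r − q) = ln(F/S)/T
ln(152.81/159.58) = ln(0.957576) = -0.043350
(r − q) = -0.043350 / (536/365) = -0.029520
q = r − ln(F/S)/T = 0.0397 + 0.029520 = 0.069220
q = 6.92%

6.92%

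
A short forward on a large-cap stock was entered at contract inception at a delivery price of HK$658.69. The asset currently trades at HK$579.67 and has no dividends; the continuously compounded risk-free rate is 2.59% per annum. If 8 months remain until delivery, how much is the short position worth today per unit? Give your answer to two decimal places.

Current fair forward for the remaining 8 months: F = S·e^(r·T), r = 0.0259
F = 579.67 · e^(0.0259 × 8/12) = 579.67 × 1.017417 = 589.7661
Value of long forward = (F − K)·e^(−rT) = (589.7661 − 658.69) · e^(−0.0259·8/12)
= -68.9239 × 0.982882 = -67.74
Short position value = −(long value) = HK$67.74

HK$67.74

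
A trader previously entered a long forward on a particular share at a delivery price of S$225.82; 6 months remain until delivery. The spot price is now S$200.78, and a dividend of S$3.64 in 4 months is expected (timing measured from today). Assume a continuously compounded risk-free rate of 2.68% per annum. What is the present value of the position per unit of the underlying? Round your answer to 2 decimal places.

PV(remaining dividends) I = 3.64·e^(−0.0268·4/12) = 3.6076
Current forward F = (S − I)·e^(rT) = (200.78 − 3.6076)·e^(0.0268·6/12) = 197.1724 × 1.013490 = 199.8323
Value (long) = (F − K)·e^(−rT) = (199.8323 − 225.82) × 0.986689 = -25.6418
Value = -S$25.64

-S$25.64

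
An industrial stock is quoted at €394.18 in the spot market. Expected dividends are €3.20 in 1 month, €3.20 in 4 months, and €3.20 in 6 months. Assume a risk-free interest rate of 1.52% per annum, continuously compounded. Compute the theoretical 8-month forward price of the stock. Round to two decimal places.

PV(dividends) I = 3.20·e^(−0.0152·1/12) + 3.20·e^(−0.0152·4/12) + 3.20·e^(−0.0152·6/12)
I = 3.1959 + 3.1838 + 3.1758 = 9.5555
F = (S − I)·e^(rT) = (394.18 − 9.5555) · e^(0.0152·8/12)
= 384.6245 · e^0.010133 = 384.6245 × 1.010185 = €388.54

€388.54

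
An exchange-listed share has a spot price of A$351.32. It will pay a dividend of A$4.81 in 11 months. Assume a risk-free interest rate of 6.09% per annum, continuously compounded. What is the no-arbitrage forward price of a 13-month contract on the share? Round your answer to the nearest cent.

A$370.42

PV(dividends) I = 4.81·e^(−0.0609·11/12)
I = 4.5488
F = (S − I)·e^(rT) = (351.32 − 4.5488) · e^(0.0609·13/12)
= 346.7712 · e^0.065975 = 346.7712 × 1.068200 = A$370.42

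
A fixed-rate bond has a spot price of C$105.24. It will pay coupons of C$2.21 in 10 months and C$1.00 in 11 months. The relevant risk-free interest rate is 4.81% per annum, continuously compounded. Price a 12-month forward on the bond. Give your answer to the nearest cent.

C$107.19

PV(coupons) I = 2.21·e^(−0.0481·10/12) + 1.00·e^(−0.0481·11/12)
I = 2.1232 + 0.9569 = 3.0801
F = (S − I)·e^(rT) = (105.24 − 3.0801) · e^(0.0481·12/12)
= 102.1599 · e^0.048100 = 102.1599 × 1.049276 = C$107.19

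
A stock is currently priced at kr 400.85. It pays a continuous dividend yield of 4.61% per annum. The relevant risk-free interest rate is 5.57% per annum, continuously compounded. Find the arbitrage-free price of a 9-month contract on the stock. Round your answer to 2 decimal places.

F = S·e^((r − q)T) = 400.85 · e^((0.0557 − 0.0461) × 9/12)
= 400.85 · e^0.007200 = 400.85 × 1.007226
F = kr 403.75

kr 403.75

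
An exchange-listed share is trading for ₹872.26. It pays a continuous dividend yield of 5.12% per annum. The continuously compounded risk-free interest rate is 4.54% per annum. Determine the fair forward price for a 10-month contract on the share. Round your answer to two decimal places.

F = S·e^((r − q)T) = 872.26 · e^((0.0454 − 0.0512) × 10/12)
= 872.26 · e^-0.004833 = 872.26 × 0.995179
F = ₹868.05

₹868.05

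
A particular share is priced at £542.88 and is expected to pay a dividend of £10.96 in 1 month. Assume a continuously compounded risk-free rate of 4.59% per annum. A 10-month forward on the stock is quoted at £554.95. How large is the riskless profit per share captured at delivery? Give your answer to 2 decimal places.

£2.25 per share

PV(dividends) I = 10.96·e^(−0.0459·1/12) = 10.9182
Fair forward F* = (S − I)·e^(rT) = (542.88 − 10.9182)·e^0.038250 = 531.9618 × 1.038991 = 552.7035
Market £554.95 > fair 552.7035: forward overpriced → cash-and-carry (borrow at r, buy the stock and collect the dividends, short the forward).
Profit at T = |F_mkt − F*| = |554.95 − 552.7035| = £2.25 per share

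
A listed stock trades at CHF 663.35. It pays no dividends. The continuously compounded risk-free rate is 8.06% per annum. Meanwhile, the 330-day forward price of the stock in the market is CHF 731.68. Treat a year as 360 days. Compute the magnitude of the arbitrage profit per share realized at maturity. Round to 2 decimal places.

Fair forward: F* = S·e^(carry·T), with carry = r = 0.0806
F* = 663.35 · e^(0.0806 × 330/360) = 663.35 · e^0.073883 = 663.35 × 1.076681 = CHF 714.2163
Market CHF 731.68 > fair CHF 714.2163: forward overpriced → cash-and-carry (buy spot, short the forward).
At maturity, profit = |F_mkt − F*| = |731.68 − 714.2163| = CHF 17.46 per share

CHF 17.46 per share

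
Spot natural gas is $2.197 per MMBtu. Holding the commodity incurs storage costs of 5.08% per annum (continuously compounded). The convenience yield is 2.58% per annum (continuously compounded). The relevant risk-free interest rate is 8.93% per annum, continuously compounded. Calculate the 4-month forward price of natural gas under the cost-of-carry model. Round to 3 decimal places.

Net carry = r + u − y = 0.0893 + 0.0508 − 0.0258 = 0.1143
F = S·e^((r+u−y)T) = 2.197 · e^(0.1143 × 4/12) = 2.197 · e^0.038100
= 2.197 × 1.038835 = $2.282 per MMBtu

$2.282 per MMBtu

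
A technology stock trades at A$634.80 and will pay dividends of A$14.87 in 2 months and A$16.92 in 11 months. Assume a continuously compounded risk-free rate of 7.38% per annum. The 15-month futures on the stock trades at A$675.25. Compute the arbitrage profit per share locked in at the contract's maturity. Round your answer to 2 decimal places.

A$12.55 per share

PV(dividends) I = 14.87·e^(−0.0738·2/12) + 16.92·e^(−0.0738·11/12) = 30.5014
Fair futures F* = (S − I)·e^(rT) = (634.80 − 30.5014)·e^0.092250 = 604.2986 × 1.096639 = 662.6974
Market A$675.25 > fair 662.6974: forward overpriced → cash-and-carry (borrow at r, buy the stock and collect the dividends, short the forward).
Profit at T = |F_mkt − F*| = |675.25 − 662.6974| = A$12.55 per share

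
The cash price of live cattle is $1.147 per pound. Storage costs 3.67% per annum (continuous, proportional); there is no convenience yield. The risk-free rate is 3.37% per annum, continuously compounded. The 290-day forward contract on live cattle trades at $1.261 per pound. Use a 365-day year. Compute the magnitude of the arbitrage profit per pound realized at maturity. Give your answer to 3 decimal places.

$0.048 per pound

Fair forward: F* = S·e^(carry·T), with carry = (r + u) = 0.0337 + 0.0367 = 0.0704
F* = 1.147 · e^(0.0704 × 290/365) = 1.147 · e^0.055934 = 1.147 × 1.057528 = $1.2130
Market $1.261 > fair $1.2130: forward overpriced → cash-and-carry (buy spot, short the forward).
At maturity, profit = |F_mkt − F*| = |1.261 − 1.2130| = $0.048 per pound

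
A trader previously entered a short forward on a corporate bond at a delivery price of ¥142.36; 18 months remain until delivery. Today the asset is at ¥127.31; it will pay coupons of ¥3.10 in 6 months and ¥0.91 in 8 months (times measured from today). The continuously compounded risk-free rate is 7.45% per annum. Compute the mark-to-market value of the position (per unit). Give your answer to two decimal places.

PV(remaining coupons) I = 3.10·e^(−0.0745·6/12) + 0.91·e^(−0.0745·8/12) = 3.8526
Current forward F = (S − I)·e^(rT) = (127.31 − 3.8526)·e^(0.0745·18/12) = 123.4574 × 1.118233 = 138.0541
Value (long) = (F − K)·e^(−rT) = (138.0541 − 142.36) × 0.894268 = -3.8506
Short position value = −(long value) = ¥3.85

¥3.85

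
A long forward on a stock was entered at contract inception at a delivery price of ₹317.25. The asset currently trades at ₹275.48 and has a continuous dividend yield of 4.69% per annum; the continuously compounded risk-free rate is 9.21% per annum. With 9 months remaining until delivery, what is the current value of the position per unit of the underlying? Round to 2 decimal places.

Current fair forward for the remaining 9 months: F = S·e^((r − q)·T), (r − q) = 0.0921 − 0.0469 = 0.0452
F = 275.48 · e^(0.0452 × 9/12) = 275.48 × 1.034481 = 284.9788
Value of long forward = (F − K)·e^(−rT) = (284.9788 − 317.25) · e^(−0.0921·9/12)
= -32.2712 × 0.933257 = -30.12

-₹30.12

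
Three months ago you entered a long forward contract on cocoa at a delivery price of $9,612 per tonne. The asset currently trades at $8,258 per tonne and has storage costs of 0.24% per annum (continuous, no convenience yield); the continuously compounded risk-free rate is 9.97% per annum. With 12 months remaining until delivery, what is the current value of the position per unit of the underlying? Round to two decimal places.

-$422.06 per tonne

Current fair forward for the remaining 12 months: F = S·e^((r + u)·T), (r + u) = 0.0997 + 0.0024 = 0.1021
F = 8258 · e^(0.1021 × 12/12) = 8258 × 1.10749422 = 9145.6873
Value of long forward = (F − K)·e^(−rT) = (9145.6873 − 9612) · e^(−0.0997·12/12)
= -466.3127 × 0.90510891 = -422.06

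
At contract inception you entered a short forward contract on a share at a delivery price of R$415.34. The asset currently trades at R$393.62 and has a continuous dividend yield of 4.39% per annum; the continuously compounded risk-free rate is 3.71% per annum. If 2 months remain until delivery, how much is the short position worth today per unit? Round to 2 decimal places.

R$22.03

Current fair forward for the remaining 2 months: F = S·e^((r − q)·T), (r − q) = 0.0371 − 0.0439 = -0.0068
F = 393.62 · e^(-0.0068 × 2/12) = 393.62 × 0.998867 = 393.1740
Value of long forward = (F − K)·e^(−rT) = (393.1740 − 415.34) · e^(−0.0371·2/12)
= -22.1660 × 0.993836 = -22.03
Short position value = −(long value) = R$22.03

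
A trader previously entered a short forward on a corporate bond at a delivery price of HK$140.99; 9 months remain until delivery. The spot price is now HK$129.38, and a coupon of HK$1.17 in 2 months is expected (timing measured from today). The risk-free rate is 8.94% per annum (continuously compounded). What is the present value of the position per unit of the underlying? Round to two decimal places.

PV(remaining coupons) I = 1.17·e^(−0.0894·2/12) = 1.1527
Current forward F = (S − I)·e^(rT) = (129.38 − 1.1527)·e^(0.0894·9/12) = 128.2273 × 1.069349 = 137.1197
Value (long) = (F − K)·e^(−rT) = (137.1197 − 140.99) × 0.935148 = -3.6193
Short position value = −(long value) = HK$3.62

HK$3.62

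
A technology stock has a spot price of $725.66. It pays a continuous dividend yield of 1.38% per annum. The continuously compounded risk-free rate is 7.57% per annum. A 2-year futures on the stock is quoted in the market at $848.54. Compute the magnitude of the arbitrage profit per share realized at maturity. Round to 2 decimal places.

$27.25 per share

Fair futures: F* = S·e^(carry·T), with carry = (r − q) = 0.0757 − 0.0138 = 0.0619
F* = 725.66 · e^(0.0619 × 2) = 725.66 · e^0.123800 = 725.66 × 1.131789 = $821.2940
Market $848.54 > fair $821.2940: forward overpriced → cash-and-carry (buy spot, short the forward).
At maturity, profit = |F_mkt − F*| = |848.54 − 821.2940| = $27.25 per share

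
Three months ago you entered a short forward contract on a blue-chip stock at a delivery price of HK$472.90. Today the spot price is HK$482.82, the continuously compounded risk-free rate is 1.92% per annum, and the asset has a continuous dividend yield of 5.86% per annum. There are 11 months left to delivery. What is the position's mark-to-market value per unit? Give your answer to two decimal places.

Current fair forward for the remaining 11 months: F = S·e^((r − q)·T), (r − q) = 0.0192 − 0.0586 = -0.0394
F = 482.82 · e^(-0.0394 × 11/12) = 482.82 × 0.964528 = 465.6934
Value of long forward = (F − K)·e^(−rT) = (465.6934 − 472.90) · e^(−0.0192·11/12)
= -7.2066 × 0.982554 = -7.08
Short position value = −(long value) = HK$7.08

HK$7.08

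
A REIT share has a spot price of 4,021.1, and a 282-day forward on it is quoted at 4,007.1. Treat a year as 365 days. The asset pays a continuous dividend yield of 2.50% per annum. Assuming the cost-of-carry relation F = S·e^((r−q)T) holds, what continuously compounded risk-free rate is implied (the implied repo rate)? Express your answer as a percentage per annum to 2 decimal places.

From F = S·e^((r−q)T): (r − q) = ln(F/S)/T
ln(4007.1/4021.1) = ln(0.996518) = -0.003488
(r − q) = -0.003488 / (282/365) = -0.004515
r = ln(F/S)/T + q = -0.004515 + 0.0250 = 0.020485
r = 2.05%

2.05%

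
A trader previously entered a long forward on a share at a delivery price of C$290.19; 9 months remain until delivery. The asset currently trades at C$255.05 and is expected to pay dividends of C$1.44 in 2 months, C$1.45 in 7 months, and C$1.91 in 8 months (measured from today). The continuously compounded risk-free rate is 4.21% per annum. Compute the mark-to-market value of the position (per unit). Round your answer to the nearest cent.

PV(remaining dividends) I = 1.44·e^(−0.0421·2/12) + 1.45·e^(−0.0421·7/12) + 1.91·e^(−0.0421·8/12) = 4.7019
Current forward F = (S − I)·e^(rT) = (255.05 − 4.7019)·e^(0.0421·9/12) = 250.3481 × 1.032079 = 258.3790
Value (long) = (F − K)·e^(−rT) = (258.3790 − 290.19) × 0.968918 = -30.8223
Value = -C$30.82

-C$30.82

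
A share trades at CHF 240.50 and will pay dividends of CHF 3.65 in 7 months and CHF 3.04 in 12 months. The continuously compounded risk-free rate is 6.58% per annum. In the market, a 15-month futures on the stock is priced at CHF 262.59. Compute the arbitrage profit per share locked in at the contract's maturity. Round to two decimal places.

CHF 8.38 per share

PV(dividends) I = 3.65·e^(−0.0658·7/12) + 3.04·e^(−0.0658·12/12) = 6.3590
Fair futures F* = (S − I)·e^(rT) = (240.50 − 6.3590)·e^0.082250 = 234.1410 × 1.085727 = 254.2132
Market CHF 262.59 > fair 254.2132: forward overpriced → cash-and-carry (borrow at r, buy the stock and collect the dividends, short the forward).
Profit at T = |F_mkt − F*| = |262.59 − 254.2132| = CHF 8.38 per share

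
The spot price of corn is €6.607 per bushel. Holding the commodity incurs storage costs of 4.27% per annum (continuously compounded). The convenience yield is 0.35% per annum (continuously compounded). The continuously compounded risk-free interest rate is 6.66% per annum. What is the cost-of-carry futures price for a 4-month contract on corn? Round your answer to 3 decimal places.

€6.844 per bushel

Net carry = r + u − y = 0.0666 + 0.0427 − 0.0035 = 0.1058
F = S·e^((r+u−y)T) = 6.607 · e^(0.1058 × 4/12) = 6.607 · e^0.035267
= 6.607 × 1.035896 = €6.844 per bushel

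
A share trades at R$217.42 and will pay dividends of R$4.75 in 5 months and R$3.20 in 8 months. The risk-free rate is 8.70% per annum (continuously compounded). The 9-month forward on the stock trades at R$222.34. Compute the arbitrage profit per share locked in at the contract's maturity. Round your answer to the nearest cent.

R$1.63 per share

PV(dividends) I = 4.75·e^(−0.0870·5/12) + 3.20·e^(−0.0870·8/12) = 7.6006
Fair forward F* = (S − I)·e^(rT) = (217.42 − 7.6006)·e^0.065250 = 209.8194 × 1.067426 = 223.9667
Market R$222.34 < fair 223.9667: forward underpriced → reverse cash-and-carry (short the stock, invest proceeds at r, pay the dividends, go long the forward).
Profit at T = |F_mkt − F*| = |222.34 − 223.9667| = R$1.63 per share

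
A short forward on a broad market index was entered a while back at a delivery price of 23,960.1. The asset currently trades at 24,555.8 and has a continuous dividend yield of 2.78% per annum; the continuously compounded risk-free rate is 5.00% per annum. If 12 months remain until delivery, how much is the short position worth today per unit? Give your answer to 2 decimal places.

-1091.00

Current fair forward for the remaining 12 months: F = S·e^((r − q)·T), (r − q) = 0.0500 − 0.0278 = 0.0222
F = 24555.8 · e^(0.0222 × 12/12) = 24555.8 × 1.02244825 = 25107.0347
Value of long forward = (F − K)·e^(−rT) = (25107.0347 − 23960.1) · e^(−0.0500·12/12)
= 1146.9347 × 0.95122942 = 1091.00
Short position value = −(long value) = -1091.00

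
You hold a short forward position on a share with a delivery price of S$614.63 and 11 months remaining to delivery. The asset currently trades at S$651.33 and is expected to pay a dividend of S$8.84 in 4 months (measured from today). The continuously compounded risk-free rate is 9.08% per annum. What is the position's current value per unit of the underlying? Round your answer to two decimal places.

PV(remaining dividends) I = 8.84·e^(−0.0908·4/12) = 8.5765
Current forward F = (S − I)·e^(rT) = (651.33 − 8.5765)·e^(0.0908·11/12) = 642.7535 × 1.086795 = 698.5413
Value (long) = (F − K)·e^(−rT) = (698.5413 − 614.63) × 0.920136 = 77.2098
Short position value = −(long value) = -S$77.21

-S$77.21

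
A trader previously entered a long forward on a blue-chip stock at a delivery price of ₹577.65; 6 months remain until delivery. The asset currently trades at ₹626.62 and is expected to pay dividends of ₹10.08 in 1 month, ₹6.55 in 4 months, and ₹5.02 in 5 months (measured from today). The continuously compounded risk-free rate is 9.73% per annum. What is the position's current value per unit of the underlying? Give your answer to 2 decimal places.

₹55.24

PV(remaining dividends) I = 10.08·e^(−0.0973·1/12) + 6.55·e^(−0.0973·4/12) + 5.02·e^(−0.0973·5/12) = 21.1601
Current forward F = (S − I)·e^(rT) = (626.62 − 21.1601)·e^(0.0973·6/12) = 605.4599 × 1.049853 = 635.6439
Value (long) = (F − K)·e^(−rT) = (635.6439 − 577.65) × 0.952514 = 55.2400
Value = ₹55.24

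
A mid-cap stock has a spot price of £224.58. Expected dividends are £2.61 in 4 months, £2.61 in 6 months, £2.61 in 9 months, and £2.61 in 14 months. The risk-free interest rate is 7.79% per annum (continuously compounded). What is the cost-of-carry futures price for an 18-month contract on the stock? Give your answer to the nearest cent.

£241.29

PV(dividends) I = 2.61·e^(−0.0779·4/12) + 2.61·e^(−0.0779·6/12) + 2.61·e^(−0.0779·9/12) + 2.61·e^(−0.0779·14/12)
I = 2.5431 + 2.5103 + 2.4619 + 2.3833 = 9.8986
F = (S − I)·e^(rT) = (224.58 − 9.8986) · e^(0.0779·18/12)
= 214.6814 · e^0.116850 = 214.6814 × 1.123951 = £241.29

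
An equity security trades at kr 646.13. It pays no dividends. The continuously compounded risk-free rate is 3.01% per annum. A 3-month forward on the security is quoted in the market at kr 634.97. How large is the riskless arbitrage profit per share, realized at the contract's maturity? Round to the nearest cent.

kr 16.04 per share

Fair forward: F* = S·e^(carry·T), with carry = r = 0.0301
F* = 646.13 · e^(0.0301 × 3/12) = 646.13 · e^0.007525 = 646.13 × 1.007553 = kr 651.0102
Market kr 634.97 < fair kr 651.0102: forward underpriced → reverse cash-and-carry (short spot, go long the forward).
At maturity, profit = |F_mkt − F*| = |634.97 − 651.0102| = kr 16.04 per share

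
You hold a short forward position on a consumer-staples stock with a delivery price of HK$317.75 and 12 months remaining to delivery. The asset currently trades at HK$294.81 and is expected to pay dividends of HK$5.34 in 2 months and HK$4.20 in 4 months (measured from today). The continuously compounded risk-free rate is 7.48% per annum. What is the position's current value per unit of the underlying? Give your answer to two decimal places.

HK$9.41

PV(remaining dividends) I = 5.34·e^(−0.0748·2/12) + 4.20·e^(−0.0748·4/12) = 9.3704
Current forward F = (S − I)·e^(rT) = (294.81 − 9.3704)·e^(0.0748·12/12) = 285.4396 × 1.077669 = 307.6094
Value (long) = (F − K)·e^(−rT) = (307.6094 − 317.75) × 0.927929 = -9.4098
Short position value = −(long value) = HK$9.41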